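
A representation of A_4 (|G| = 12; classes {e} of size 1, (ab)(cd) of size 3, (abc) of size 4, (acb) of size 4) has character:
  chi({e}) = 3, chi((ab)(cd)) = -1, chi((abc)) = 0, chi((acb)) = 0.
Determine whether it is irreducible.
Irreducible: <chi, chi> = 1.

Working: <chi, chi> = (1/|G|) sum_C |C| * |chi(C)|^2 = (1/12)[1*|3|^2 + 3*|-1|^2 + 4*|0|^2 + 4*|0|^2]
  = (1/12)[(9) + (3) + (0) + (0)] = 12/12 = 1.
(Exp terms are combined using exp(i*s)*conj(exp(i*t)) = exp(i*(s-t)), and sums of them are collapsed using the identity that for every m > 1 the m distinct m-th roots of unity sum to 0, e.g. 1 + exp(2*I*pi/3) + exp(-2*I*pi/3) = 0.)
A character is irreducible iff <chi, chi> = 1, so this representation is irreducible.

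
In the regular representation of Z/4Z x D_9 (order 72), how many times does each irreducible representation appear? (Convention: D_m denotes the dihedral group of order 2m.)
Each irreducible V_i of dimension d_i appears with multiplicity d_i, i.e. rho_reg = (direct sum over all irreducibles V_i) d_i V_i. The irreducible dimensions for Z/4Z x D_9 are 1, 1, 1, 1, 1, 1, 1, 1, 2, 2, 2, 2, 2, 2, 2, 2, 2, 2, 2, 2, 2, 2, 2, 2: 8 irreducibles of dimension 1, each with multiplicity 1; 16 irreducibles of dimension 2, each with multiplicity 2. Total dimension 8*1*1 + 16*2*2 = 72 = |G|.

Why: General theorem: in the regular representation of a finite group G, each irreducible appears with multiplicity equal to its dimension. Check: dim(rho_reg) = sum d_i^2 = 1 + 1 + 1 + 1 + 1 + 1 + 1 + 1 + 4 + 4 + 4 + 4 + 4 + 4 + 4 + 4 + 4 + 4 + 4 + 4 + 4 + 4 + 4 + 4 = 72 = |G|.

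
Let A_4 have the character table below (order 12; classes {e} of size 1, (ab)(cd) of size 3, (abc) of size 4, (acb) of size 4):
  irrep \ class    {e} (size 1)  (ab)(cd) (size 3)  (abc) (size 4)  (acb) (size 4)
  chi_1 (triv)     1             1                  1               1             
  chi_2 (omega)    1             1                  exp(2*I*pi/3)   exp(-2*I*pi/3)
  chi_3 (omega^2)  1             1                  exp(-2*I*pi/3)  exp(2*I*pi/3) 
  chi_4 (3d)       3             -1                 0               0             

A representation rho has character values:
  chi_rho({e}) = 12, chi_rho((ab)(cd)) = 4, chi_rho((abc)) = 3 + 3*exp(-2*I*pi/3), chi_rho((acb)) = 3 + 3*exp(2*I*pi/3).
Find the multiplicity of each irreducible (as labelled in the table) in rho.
Multiplicities: chi_1: 3, chi_2: 0, chi_3: 3, chi_4: 2.

Working: Use <chi_rho, chi> = (1/|G|) sum_C |C| * chi_rho(C) * conj(chi(C)) with |G| = 12 for each irreducible chi in the table:
  <chi_rho, chi_1> = (1/12)[1*(12)*conj(1) + 3*(4)*conj(1) + 4*(3 + 3*exp(-2*I*pi/3))*conj(1) + 4*(3 + 3*exp(2*I*pi/3))*conj(1)]
      = (1/12)[(12) + (12) + (12 + 12*exp(-2*I*pi/3)) + (12 + 12*exp(2*I*pi/3))] = 36/12 = 3
  <chi_rho, chi_2> = (1/12)[1*(12)*conj(1) + 3*(4)*conj(1) + 4*(3 + 3*exp(-2*I*pi/3))*conj(exp(2*I*pi/3)) + 4*(3 + 3*exp(2*I*pi/3))*conj(exp(-2*I*pi/3))]
      = (1/12)[(12) + (12) + (-12) + (-12)] = 0/12 = 0
  <chi_rho, chi_3> = (1/12)[1*(12)*conj(1) + 3*(4)*conj(1) + 4*(3 + 3*exp(-2*I*pi/3))*conj(exp(-2*I*pi/3)) + 4*(3 + 3*exp(2*I*pi/3))*conj(exp(2*I*pi/3))]
      = (1/12)[(12) + (12) + (12 + 12*exp(2*I*pi/3)) + (12 + 12*exp(-2*I*pi/3))] = 36/12 = 3
  <chi_rho, chi_4> = (1/12)[1*(12)*conj(3) + 3*(4)*conj(-1) + 4*(3 + 3*exp(-2*I*pi/3))*conj(0) + 4*(3 + 3*exp(2*I*pi/3))*conj(0)]
      = (1/12)[(36) + (-12) + (0) + (0)] = 24/12 = 2
(Exp terms are combined using exp(i*s)*conj(exp(i*t)) = exp(i*(s-t)), and sums of them are collapsed using the identity that for every m > 1 the m distinct m-th roots of unity sum to 0, e.g. 1 + exp(2*I*pi/3) + exp(-2*I*pi/3) = 0.)
Dimension check: dim(rho) = sum (mult * dim) = 3*1 + 0*1 + 3*1 + 2*3 = 12 = chi_rho(e) = 12.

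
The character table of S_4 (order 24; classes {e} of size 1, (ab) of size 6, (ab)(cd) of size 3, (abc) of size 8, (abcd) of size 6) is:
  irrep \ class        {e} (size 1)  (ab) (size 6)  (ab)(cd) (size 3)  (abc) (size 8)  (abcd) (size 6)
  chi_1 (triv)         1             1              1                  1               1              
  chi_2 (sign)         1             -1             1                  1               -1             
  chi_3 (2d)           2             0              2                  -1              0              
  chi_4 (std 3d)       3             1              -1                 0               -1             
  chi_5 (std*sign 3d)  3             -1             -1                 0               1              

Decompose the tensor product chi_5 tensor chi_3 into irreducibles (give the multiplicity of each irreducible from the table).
chi_5 tensor chi_3 = chi_4 + chi_5 (all other irreducibles have multiplicity 0).

Details: The character of a tensor product is the pointwise product (chi_5 * chi_3)(C) = chi_5(C) * chi_3(C):
  {e}: (3)*(2), (ab): (-1)*(0), (ab)(cd): (-1)*(2), (abc): (0)*(-1), (abcd): (1)*(0)
so (chi_5 * chi_3) takes values
  {e} -> 6, (ab) -> 0, (ab)(cd) -> -2, (abc) -> 0, (abcd) -> 0.
Now take the inner product of this character with each irreducible chi from the table, <chi_5*chi_3, chi> = (1/24) sum_C |C| (chi_5*chi_3)(C) conj(chi(C)):
  <chi_5*chi_3, chi_1> = (1/24)[1*(6)*conj(1) + 6*(0)*conj(1) + 3*(-2)*conj(1) + 8*(0)*conj(1) + 6*(0)*conj(1)]
      = (1/24)[(6) + (0) + (-6) + (0) + (0)] = 0/24 = 0
  <chi_5*chi_3, chi_2> = (1/24)[1*(6)*conj(1) + 6*(0)*conj(-1) + 3*(-2)*conj(1) + 8*(0)*conj(1) + 6*(0)*conj(-1)]
      = (1/24)[(6) + (0) + (-6) + (0) + (0)] = 0/24 = 0
  <chi_5*chi_3, chi_3> = (1/24)[1*(6)*conj(2) + 6*(0)*conj(0) + 3*(-2)*conj(2) + 8*(0)*conj(-1) + 6*(0)*conj(0)]
      = (1/24)[(12) + (0) + (-12) + (0) + (0)] = 0/24 = 0
  <chi_5*chi_3, chi_4> = (1/24)[1*(6)*conj(3) + 6*(0)*conj(1) + 3*(-2)*conj(-1) + 8*(0)*conj(0) + 6*(0)*conj(-1)]
      = (1/24)[(18) + (0) + (6) + (0) + (0)] = 24/24 = 1
  <chi_5*chi_3, chi_5> = (1/24)[1*(6)*conj(3) + 6*(0)*conj(-1) + 3*(-2)*conj(-1) + 8*(0)*conj(0) + 6*(0)*conj(1)]
      = (1/24)[(18) + (0) + (6) + (0) + (0)] = 24/24 = 1
Hence the multiplicities are chi_4: 1, chi_5: 1. Dimension check: dim(chi_5)*dim(chi_3) = 3*2 = 6 and sum (mult * dim) = 1*3 + 1*3 = 6.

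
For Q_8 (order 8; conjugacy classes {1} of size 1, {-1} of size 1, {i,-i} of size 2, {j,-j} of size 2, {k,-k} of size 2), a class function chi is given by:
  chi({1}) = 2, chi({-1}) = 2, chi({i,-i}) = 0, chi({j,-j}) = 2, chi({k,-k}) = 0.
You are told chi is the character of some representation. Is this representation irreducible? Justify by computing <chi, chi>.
Not irreducible (reducible): <chi, chi> = 2 > 1.

Why: <chi, chi> = (1/|G|) sum_C |C| * |chi(C)|^2 = (1/8)[1*|2|^2 + 1*|2|^2 + 2*|0|^2 + 2*|2|^2 + 2*|0|^2]
  = (1/8)[(4) + (4) + (0) + (8) + (0)] = 16/8 = 2.
A character is irreducible iff <chi, chi> = 1, so this representation is reducible.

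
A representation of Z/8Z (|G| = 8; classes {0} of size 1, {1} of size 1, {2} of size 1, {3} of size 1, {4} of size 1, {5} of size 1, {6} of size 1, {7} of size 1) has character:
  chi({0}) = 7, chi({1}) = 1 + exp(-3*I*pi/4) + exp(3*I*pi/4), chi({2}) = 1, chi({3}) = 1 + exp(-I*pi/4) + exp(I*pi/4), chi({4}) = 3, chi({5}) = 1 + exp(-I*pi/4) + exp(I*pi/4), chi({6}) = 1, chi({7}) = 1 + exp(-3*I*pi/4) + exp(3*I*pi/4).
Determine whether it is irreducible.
Not irreducible (reducible): <chi, chi> = 9 > 1.

Argument: <chi, chi> = (1/|G|) sum_C |C| * |chi(C)|^2 = (1/8)[1*|7|^2 + 1*|1 + exp(-3*I*pi/4) + exp(3*I*pi/4)|^2 + 1*|1|^2 + 1*|1 + exp(-I*pi/4) + exp(I*pi/4)|^2 + 1*|3|^2 + 1*|1 + exp(-I*pi/4) + exp(I*pi/4)|^2 + 1*|1|^2 + 1*|1 + exp(-3*I*pi/4) + exp(3*I*pi/4)|^2]
  = (1/8)[(49) + (3 + 2*exp(-3*I*pi/4) + 2*exp(3*I*pi/4)) + (1) + (3 + 2*exp(-I*pi/4) + 2*exp(I*pi/4)) + (9) + (3 + 2*exp(-I*pi/4) + 2*exp(I*pi/4)) + (1) + (3 + 2*exp(-3*I*pi/4) + 2*exp(3*I*pi/4))] = 72/8 = 9.
(Exp terms are combined using exp(i*s)*conj(exp(i*t)) = exp(i*(s-t)), and sums of them are collapsed using the identity that for every m > 1 the m distinct m-th roots of unity sum to 0, e.g. 1 + exp(2*I*pi/3) + exp(-2*I*pi/3) = 0.)
A character is irreducible iff <chi, chi> = 1, so this representation is reducible.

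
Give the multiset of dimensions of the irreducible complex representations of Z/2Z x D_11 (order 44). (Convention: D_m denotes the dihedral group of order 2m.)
Dimensions: 1, 1, 1, 1, 2, 2, 2, 2, 2, 2, 2, 2, 2, 2

Justification: There are 14 irreducibles (= number of conjugacy classes). Their dimensions d_i satisfy sum d_i^2 = |G| = 44: 1 + 1 + 1 + 1 + 4 + 4 + 4 + 4 + 4 + 4 + 4 + 4 + 4 + 4 = 44. (For the product with Z/2Z: each of the 2 1-dim characters of Z/2Z tensors with each irrep of D_11, giving 2 copies of each D_11-dimension.)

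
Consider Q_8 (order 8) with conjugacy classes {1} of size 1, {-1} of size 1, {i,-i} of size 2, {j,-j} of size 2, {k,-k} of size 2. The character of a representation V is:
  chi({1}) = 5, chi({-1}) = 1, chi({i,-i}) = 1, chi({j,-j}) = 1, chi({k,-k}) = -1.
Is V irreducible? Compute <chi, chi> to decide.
Not irreducible (reducible): <chi, chi> = 4 > 1.

Reasoning: <chi, chi> = (1/|G|) sum_C |C| * |chi(C)|^2 = (1/8)[1*|5|^2 + 1*|1|^2 + 2*|1|^2 + 2*|1|^2 + 2*|-1|^2]
  = (1/8)[(25) + (1) + (2) + (2) + (2)] = 32/8 = 4.
A character is irreducible iff <chi, chi> = 1, so this representation is reducible.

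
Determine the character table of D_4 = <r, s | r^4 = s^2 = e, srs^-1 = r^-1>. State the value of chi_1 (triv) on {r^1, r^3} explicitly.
Conjugacy classes: {e} of size 1, {r^2} of size 1, {r^1, r^3} of size 2, {s, sr^2, ...} of size 2, {sr, sr^3, ...} of size 2.
Character table:
  irrep \ class              {e} (size 1)  {r^2} (size 1)  {r^1, r^3} (size 2)  {s, sr^2, ...} (size 2)  {sr, sr^3, ...} (size 2)
  chi_1 (triv)               1             1               1                    1                        1                       
  chi_2 (sign: r->1, s->-1)  1             1               1                    -1                       -1                      
  chi_3 (r->-1, s->1)        1             1               -1                   1                        -1                      
  chi_4 (r->-1, s->-1)       1             1               -1                   -1                       1                       
  chi_5 (2d, j=1)            2             -2              0                    0                        0                       

Spot check: chi_1 (triv) on {r^1, r^3} = 1.

D_4 has order 2*4 = 8 with 5 conjugacy classes, hence 5 irreducibles. Sum of squared dims 1 + 1 + 1 + 1 + 4 = 8 = |G|. Linear characters come from the abelianisation; the 2-dimensional irreps have character r^k -> 2*cos(2*pi*j*k/4), reflections -> 0.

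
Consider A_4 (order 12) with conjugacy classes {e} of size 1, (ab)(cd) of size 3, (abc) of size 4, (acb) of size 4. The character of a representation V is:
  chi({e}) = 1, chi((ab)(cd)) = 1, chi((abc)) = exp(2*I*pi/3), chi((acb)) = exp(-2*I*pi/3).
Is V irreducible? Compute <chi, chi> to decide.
Irreducible: <chi, chi> = 1.

Justification: <chi, chi> = (1/|G|) sum_C |C| * |chi(C)|^2 = (1/12)[1*|1|^2 + 3*|1|^2 + 4*|exp(2*I*pi/3)|^2 + 4*|exp(-2*I*pi/3)|^2]
  = (1/12)[(1) + (3) + (4) + (4)] = 12/12 = 1.
(Exp terms are combined using exp(i*s)*conj(exp(i*t)) = exp(i*(s-t)), and sums of them are collapsed using the identity that for every m > 1 the m distinct m-th roots of unity sum to 0, e.g. 1 + exp(2*I*pi/3) + exp(-2*I*pi/3) = 0.)
A character is irreducible iff <chi, chi> = 1, so this representation is irreducible.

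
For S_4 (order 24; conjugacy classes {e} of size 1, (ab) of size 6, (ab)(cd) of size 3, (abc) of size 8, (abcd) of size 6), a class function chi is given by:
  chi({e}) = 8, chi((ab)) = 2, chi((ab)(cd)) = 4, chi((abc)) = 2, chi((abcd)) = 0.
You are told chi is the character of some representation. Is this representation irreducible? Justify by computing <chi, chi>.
Not irreducible (reducible): <chi, chi> = 7 > 1.

Argument: <chi, chi> = (1/|G|) sum_C |C| * |chi(C)|^2 = (1/24)[1*|8|^2 + 6*|2|^2 + 3*|4|^2 + 8*|2|^2 + 6*|0|^2]
  = (1/24)[(64) + (24) + (48) + (32) + (0)] = 168/24 = 7.
A character is irreducible iff <chi, chi> = 1, so this representation is reducible.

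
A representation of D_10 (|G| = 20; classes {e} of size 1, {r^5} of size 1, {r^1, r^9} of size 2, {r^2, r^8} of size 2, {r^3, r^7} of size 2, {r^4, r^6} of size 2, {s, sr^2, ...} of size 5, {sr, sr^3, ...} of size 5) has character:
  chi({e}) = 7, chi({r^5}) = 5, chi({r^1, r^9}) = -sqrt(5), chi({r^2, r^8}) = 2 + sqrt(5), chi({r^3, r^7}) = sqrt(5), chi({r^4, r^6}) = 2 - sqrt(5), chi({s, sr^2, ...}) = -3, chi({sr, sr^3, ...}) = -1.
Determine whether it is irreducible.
Not irreducible (reducible): <chi, chi> = 9 > 1.

Why: <chi, chi> = (1/|G|) sum_C |C| * |chi(C)|^2 = (1/20)[1*|7|^2 + 1*|5|^2 + 2*|-sqrt(5)|^2 + 2*|2 + sqrt(5)|^2 + 2*|sqrt(5)|^2 + 2*|2 - sqrt(5)|^2 + 5*|-3|^2 + 5*|-1|^2]
  = (1/20)[(49) + (25) + (10) + (8*sqrt(5) + 18) + (10) + (18 - 8*sqrt(5)) + (45) + (5)] = 180/20 = 9.
A character is irreducible iff <chi, chi> = 1, so this representation is reducible.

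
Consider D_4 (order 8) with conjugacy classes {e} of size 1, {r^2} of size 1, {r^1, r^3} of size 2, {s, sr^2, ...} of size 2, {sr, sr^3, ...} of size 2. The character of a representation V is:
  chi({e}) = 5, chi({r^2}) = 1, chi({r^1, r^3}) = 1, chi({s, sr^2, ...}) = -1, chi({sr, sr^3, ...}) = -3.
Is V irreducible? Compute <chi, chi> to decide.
Not irreducible (reducible): <chi, chi> = 6 > 1.

Justification: <chi, chi> = (1/|G|) sum_C |C| * |chi(C)|^2 = (1/8)[1*|5|^2 + 1*|1|^2 + 2*|1|^2 + 2*|-1|^2 + 2*|-3|^2]
  = (1/8)[(25) + (1) + (2) + (2) + (18)] = 48/8 = 6.
A character is irreducible iff <chi, chi> = 1, so this representation is reducible.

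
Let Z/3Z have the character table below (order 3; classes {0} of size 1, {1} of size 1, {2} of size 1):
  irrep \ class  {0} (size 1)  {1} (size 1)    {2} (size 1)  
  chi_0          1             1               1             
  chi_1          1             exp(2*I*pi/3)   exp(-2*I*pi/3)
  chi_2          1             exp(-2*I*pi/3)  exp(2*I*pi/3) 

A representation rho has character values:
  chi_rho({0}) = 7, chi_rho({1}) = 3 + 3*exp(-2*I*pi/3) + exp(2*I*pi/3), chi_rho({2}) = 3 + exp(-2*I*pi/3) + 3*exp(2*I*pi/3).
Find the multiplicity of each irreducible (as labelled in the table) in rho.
Multiplicities: chi_0: 3, chi_1: 1, chi_2: 3.

Proof sketch: Use <chi_rho, chi> = (1/|G|) sum_C |C| * chi_rho(C) * conj(chi(C)) with |G| = 3 for each irreducible chi in the table:
  <chi_rho, chi_0> = (1/3)[1*(7)*conj(1) + 1*(3 + 3*exp(-2*I*pi/3) + exp(2*I*pi/3))*conj(1) + 1*(3 + exp(-2*I*pi/3) + 3*exp(2*I*pi/3))*conj(1)]
      = (1/3)[(7) + (3 + 3*exp(-2*I*pi/3) + exp(2*I*pi/3)) + (3 + exp(-2*I*pi/3) + 3*exp(2*I*pi/3))] = 9/3 = 3
  <chi_rho, chi_1> = (1/3)[1*(7)*conj(1) + 1*(3 + 3*exp(-2*I*pi/3) + exp(2*I*pi/3))*conj(exp(2*I*pi/3)) + 1*(3 + exp(-2*I*pi/3) + 3*exp(2*I*pi/3))*conj(exp(-2*I*pi/3))]
      = (1/3)[(7) + (-2) + (-2)] = 3/3 = 1
  <chi_rho, chi_2> = (1/3)[1*(7)*conj(1) + 1*(3 + 3*exp(-2*I*pi/3) + exp(2*I*pi/3))*conj(exp(-2*I*pi/3)) + 1*(3 + exp(-2*I*pi/3) + 3*exp(2*I*pi/3))*conj(exp(2*I*pi/3))]
      = (1/3)[(7) + (3 + exp(-2*I*pi/3) + 3*exp(2*I*pi/3)) + (3 + 3*exp(-2*I*pi/3) + exp(2*I*pi/3))] = 9/3 = 3
(Exp terms are combined using exp(i*s)*conj(exp(i*t)) = exp(i*(s-t)), and sums of them are collapsed using the identity that for every m > 1 the m distinct m-th roots of unity sum to 0, e.g. 1 + exp(2*I*pi/3) + exp(-2*I*pi/3) = 0.)
Dimension check: dim(rho) = sum (mult * dim) = 3*1 + 1*1 + 3*1 = 7 = chi_rho(e) = 7.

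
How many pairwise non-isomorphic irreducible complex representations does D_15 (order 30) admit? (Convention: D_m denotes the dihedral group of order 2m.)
9

Details: The number of irreducible complex representations of a finite group equals its number of conjugacy classes. D_15 has 9 conjugacy classes ((n+3)/2 for n odd), so D_15 (order 30) has exactly 9 irreducible complex representations.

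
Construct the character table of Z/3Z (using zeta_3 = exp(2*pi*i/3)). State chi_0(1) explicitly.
Character table of Z/3Z (irreps indexed chi_0,...,chi_2 with chi_k(m) = zeta_3^(k*m), zeta_3 = exp(2*pi*i/3)):
  irrep \ class  {0} (size 1)  {1} (size 1)    {2} (size 1)  
  chi_0          1             1               1             
  chi_1          1             exp(2*I*pi/3)   exp(-2*I*pi/3)
  chi_2          1             exp(-2*I*pi/3)  exp(2*I*pi/3) 

Spot check: chi_0(1) = zeta_3^(0*1) = zeta_3^0 = 1.

Why: Z/3Z is abelian, so all 3 irreducible complex representations are 1-dimensional. They are given by chi_k(m) = zeta_3^(k*m) for k = 0,...,2. Row orthogonality: sum_m chi_k(m) conj(chi_l(m)) = 3 * [k = l].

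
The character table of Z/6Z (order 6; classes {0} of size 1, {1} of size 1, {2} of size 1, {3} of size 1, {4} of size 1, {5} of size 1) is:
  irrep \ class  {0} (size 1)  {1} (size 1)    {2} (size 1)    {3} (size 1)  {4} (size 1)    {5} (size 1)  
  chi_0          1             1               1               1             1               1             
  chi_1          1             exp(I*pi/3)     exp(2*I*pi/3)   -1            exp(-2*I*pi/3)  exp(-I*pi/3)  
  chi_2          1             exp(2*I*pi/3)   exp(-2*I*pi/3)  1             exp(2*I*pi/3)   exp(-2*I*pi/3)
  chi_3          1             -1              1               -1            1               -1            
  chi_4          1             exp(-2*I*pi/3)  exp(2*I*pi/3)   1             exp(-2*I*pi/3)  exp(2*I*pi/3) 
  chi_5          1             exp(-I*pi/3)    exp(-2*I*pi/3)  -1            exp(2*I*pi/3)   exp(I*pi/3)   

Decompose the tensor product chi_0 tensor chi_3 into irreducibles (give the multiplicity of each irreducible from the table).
chi_0 tensor chi_3 = chi_3 (all other irreducibles have multiplicity 0).

The character of a tensor product is the pointwise product (chi_0 * chi_3)(C) = chi_0(C) * chi_3(C):
  {0}: (1)*(1), {1}: (1)*(-1), {2}: (1)*(1), {3}: (1)*(-1), {4}: (1)*(1), {5}: (1)*(-1)
so (chi_0 * chi_3) takes values
  {0} -> 1, {1} -> -1, {2} -> 1, {3} -> -1, {4} -> 1, {5} -> -1.
Now take the inner product of this character with each irreducible chi from the table, <chi_0*chi_3, chi> = (1/6) sum_C |C| (chi_0*chi_3)(C) conj(chi(C)):
  <chi_0*chi_3, chi_0> = (1/6)[1*(1)*conj(1) + 1*(-1)*conj(1) + 1*(1)*conj(1) + 1*(-1)*conj(1) + 1*(1)*conj(1) + 1*(-1)*conj(1)]
      = (1/6)[(1) + (-1) + (1) + (-1) + (1) + (-1)] = 0/6 = 0
  <chi_0*chi_3, chi_1> = (1/6)[1*(1)*conj(1) + 1*(-1)*conj(exp(I*pi/3)) + 1*(1)*conj(exp(2*I*pi/3)) + 1*(-1)*conj(-1) + 1*(1)*conj(exp(-2*I*pi/3)) + 1*(-1)*conj(exp(-I*pi/3))]
      = (1/6)[(1) + (-exp(-I*pi/3)) + (exp(-2*I*pi/3)) + (1) + (exp(2*I*pi/3)) + (-exp(I*pi/3))] = 0/6 = 0
  <chi_0*chi_3, chi_2> = (1/6)[1*(1)*conj(1) + 1*(-1)*conj(exp(2*I*pi/3)) + 1*(1)*conj(exp(-2*I*pi/3)) + 1*(-1)*conj(1) + 1*(1)*conj(exp(2*I*pi/3)) + 1*(-1)*conj(exp(-2*I*pi/3))]
      = (1/6)[(1) + (-exp(-2*I*pi/3)) + (exp(2*I*pi/3)) + (-1) + (exp(-2*I*pi/3)) + (-exp(2*I*pi/3))] = 0/6 = 0
  <chi_0*chi_3, chi_3> = (1/6)[1*(1)*conj(1) + 1*(-1)*conj(-1) + 1*(1)*conj(1) + 1*(-1)*conj(-1) + 1*(1)*conj(1) + 1*(-1)*conj(-1)]
      = (1/6)[(1) + (1) + (1) + (1) + (1) + (1)] = 6/6 = 1
  <chi_0*chi_3, chi_4> = (1/6)[1*(1)*conj(1) + 1*(-1)*conj(exp(-2*I*pi/3)) + 1*(1)*conj(exp(2*I*pi/3)) + 1*(-1)*conj(1) + 1*(1)*conj(exp(-2*I*pi/3)) + 1*(-1)*conj(exp(2*I*pi/3))]
      = (1/6)[(1) + (-exp(2*I*pi/3)) + (exp(-2*I*pi/3)) + (-1) + (exp(2*I*pi/3)) + (-exp(-2*I*pi/3))] = 0/6 = 0
  <chi_0*chi_3, chi_5> = (1/6)[1*(1)*conj(1) + 1*(-1)*conj(exp(-I*pi/3)) + 1*(1)*conj(exp(-2*I*pi/3)) + 1*(-1)*conj(-1) + 1*(1)*conj(exp(2*I*pi/3)) + 1*(-1)*conj(exp(I*pi/3))]
      = (1/6)[(1) + (-exp(I*pi/3)) + (exp(2*I*pi/3)) + (1) + (exp(-2*I*pi/3)) + (-exp(-I*pi/3))] = 0/6 = 0
(Exp terms are combined using exp(i*s)*conj(exp(i*t)) = exp(i*(s-t)), and sums of them are collapsed using the identity that for every m > 1 the m distinct m-th roots of unity sum to 0, e.g. 1 + exp(2*I*pi/3) + exp(-2*I*pi/3) = 0.)
Hence the multiplicities are chi_3: 1. Dimension check: dim(chi_0)*dim(chi_3) = 1*1 = 1 and sum (mult * dim) = 1*1 = 1.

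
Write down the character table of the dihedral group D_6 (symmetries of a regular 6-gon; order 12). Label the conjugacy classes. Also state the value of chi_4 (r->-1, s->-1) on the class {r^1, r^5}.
Conjugacy classes: {e} of size 1, {r^3} of size 1, {r^1, r^5} of size 2, {r^2, r^4} of size 2, {s, sr^2, ...} of size 3, {sr, sr^3, ...} of size 3.
Character table:
  irrep \ class              {e} (size 1)  {r^3} (size 1)  {r^1, r^5} (size 2)  {r^2, r^4} (size 2)  {s, sr^2, ...} (size 3)  {sr, sr^3, ...} (size 3)
  chi_1 (triv)               1             1               1                    1                    1                        1                       
  chi_2 (sign: r->1, s->-1)  1             1               1                    1                    -1                       -1                      
  chi_3 (r->-1, s->1)        1             -1              -1                   1                    1                        -1                      
  chi_4 (r->-1, s->-1)       1             -1              -1                   1                    -1                       1                       
  chi_5 (2d, j=1)            2             -2              1                    -1                   0                        0                       
  chi_6 (2d, j=2)            2             2               -1                   -1                   0                        0                       

Spot check: chi_4 (r->-1, s->-1) on {r^1, r^5} = -1.

Why: D_6 has order 2*6 = 12 with 6 conjugacy classes, hence 6 irreducibles. Sum of squared dims 1 + 1 + 1 + 1 + 4 + 4 = 12 = |G|. Linear characters come from the abelianisation; the 2-dimensional irreps have character r^k -> 2*cos(2*pi*j*k/6), reflections -> 0.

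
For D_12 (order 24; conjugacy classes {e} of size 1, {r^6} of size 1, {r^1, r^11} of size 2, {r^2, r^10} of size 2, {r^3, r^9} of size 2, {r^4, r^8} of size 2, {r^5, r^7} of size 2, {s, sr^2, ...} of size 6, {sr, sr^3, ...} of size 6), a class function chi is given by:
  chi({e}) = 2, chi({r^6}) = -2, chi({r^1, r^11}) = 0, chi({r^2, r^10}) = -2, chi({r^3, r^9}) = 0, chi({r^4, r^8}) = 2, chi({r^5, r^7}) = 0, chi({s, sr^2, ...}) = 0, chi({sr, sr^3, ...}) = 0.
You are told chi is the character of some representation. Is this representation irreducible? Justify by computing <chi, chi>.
Irreducible: <chi, chi> = 1.

Derivation: <chi, chi> = (1/|G|) sum_C |C| * |chi(C)|^2 = (1/24)[1*|2|^2 + 1*|-2|^2 + 2*|0|^2 + 2*|-2|^2 + 2*|0|^2 + 2*|2|^2 + 2*|0|^2 + 6*|0|^2 + 6*|0|^2]
  = (1/24)[(4) + (4) + (0) + (8) + (0) + (8) + (0) + (0) + (0)] = 24/24 = 1.
A character is irreducible iff <chi, chi> = 1, so this representation is irreducible.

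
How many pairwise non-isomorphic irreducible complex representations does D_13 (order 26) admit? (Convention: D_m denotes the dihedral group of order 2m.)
8

Justification: The number of irreducible complex representations of a finite group equals its number of conjugacy classes. D_13 has 8 conjugacy classes ((n+3)/2 for n odd), so D_13 (order 26) has exactly 8 irreducible complex representations.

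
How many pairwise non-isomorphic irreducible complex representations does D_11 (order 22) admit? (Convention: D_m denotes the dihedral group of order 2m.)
7

Why: The number of irreducible complex representations of a finite group equals its number of conjugacy classes. D_11 has 7 conjugacy classes ((n+3)/2 for n odd), so D_11 (order 22) has exactly 7 irreducible complex representations.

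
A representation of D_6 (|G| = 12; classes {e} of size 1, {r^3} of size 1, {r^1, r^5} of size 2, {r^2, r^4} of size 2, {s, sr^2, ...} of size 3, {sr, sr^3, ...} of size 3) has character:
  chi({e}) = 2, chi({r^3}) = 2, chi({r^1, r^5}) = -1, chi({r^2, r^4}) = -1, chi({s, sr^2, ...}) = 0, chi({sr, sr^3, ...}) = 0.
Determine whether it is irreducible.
Irreducible: <chi, chi> = 1.

Explanation: <chi, chi> = (1/|G|) sum_C |C| * |chi(C)|^2 = (1/12)[1*|2|^2 + 1*|2|^2 + 2*|-1|^2 + 2*|-1|^2 + 3*|0|^2 + 3*|0|^2]
  = (1/12)[(4) + (4) + (2) + (2) + (0) + (0)] = 12/12 = 1.
A character is irreducible iff <chi, chi> = 1, so this representation is irreducible.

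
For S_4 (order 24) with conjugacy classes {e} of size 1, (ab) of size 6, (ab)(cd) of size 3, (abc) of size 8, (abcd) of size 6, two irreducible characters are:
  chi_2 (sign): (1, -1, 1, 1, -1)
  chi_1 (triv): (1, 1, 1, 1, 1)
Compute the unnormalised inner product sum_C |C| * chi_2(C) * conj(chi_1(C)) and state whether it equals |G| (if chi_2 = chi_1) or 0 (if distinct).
Sum = 0; so <chi_2, chi_1> = 0 (distinct irreducibles are orthogonal).

Why: Compute term by term over conjugacy classes (|C| * chi_2(C) * conj(chi_1(C))):
  1*(1)*conj(1) + 6*(-1)*conj(1) + 3*(1)*conj(1) + 8*(1)*conj(1) + 6*(-1)*conj(1)
  = (1) + (-6) + (3) + (8) + (-6)
  = 0.
Dividing by |G| = 24 gives 0/24 = 0, matching the row-orthogonality relation <chi_2, chi_1> = [chi_2 = chi_1].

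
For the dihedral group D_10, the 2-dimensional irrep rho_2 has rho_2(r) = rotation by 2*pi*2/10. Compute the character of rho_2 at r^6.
chi_{rho_2}(r^6) = 2*cos(2*pi*2*6/10) = -1/2 + sqrt(5)/2

Explanation: rho_2(r^6) is rotation by angle 2*pi*2*6/10, whose trace is 2*cos(2*pi*2*6/10) = -1/2 + sqrt(5)/2.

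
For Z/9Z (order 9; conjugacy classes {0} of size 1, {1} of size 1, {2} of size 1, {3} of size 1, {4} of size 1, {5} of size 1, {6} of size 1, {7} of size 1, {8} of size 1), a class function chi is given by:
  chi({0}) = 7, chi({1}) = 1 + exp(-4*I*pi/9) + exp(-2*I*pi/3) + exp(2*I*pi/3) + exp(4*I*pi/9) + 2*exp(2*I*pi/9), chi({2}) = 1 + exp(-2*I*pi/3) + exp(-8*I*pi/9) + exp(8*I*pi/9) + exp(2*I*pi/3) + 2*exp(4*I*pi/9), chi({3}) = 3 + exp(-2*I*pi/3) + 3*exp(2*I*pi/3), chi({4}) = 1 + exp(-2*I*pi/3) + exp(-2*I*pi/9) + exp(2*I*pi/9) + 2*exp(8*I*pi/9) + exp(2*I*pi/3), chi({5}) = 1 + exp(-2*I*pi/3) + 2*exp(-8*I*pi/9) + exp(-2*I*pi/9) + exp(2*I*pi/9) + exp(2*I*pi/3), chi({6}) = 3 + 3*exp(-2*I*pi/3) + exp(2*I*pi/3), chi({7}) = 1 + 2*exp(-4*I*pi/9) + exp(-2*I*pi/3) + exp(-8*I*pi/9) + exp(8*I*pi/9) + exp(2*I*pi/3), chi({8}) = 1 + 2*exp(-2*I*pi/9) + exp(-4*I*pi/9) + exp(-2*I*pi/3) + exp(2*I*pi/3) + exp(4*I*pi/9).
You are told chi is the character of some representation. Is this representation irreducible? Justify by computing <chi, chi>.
Not irreducible (reducible): <chi, chi> = 9 > 1.

<chi, chi> = (1/|G|) sum_C |C| * |chi(C)|^2 = (1/9)[1*|7|^2 + 1*|1 + exp(-4*I*pi/9) + exp(-2*I*pi/3) + exp(2*I*pi/3) + exp(4*I*pi/9) + 2*exp(2*I*pi/9)|^2 + 1*|1 + exp(-2*I*pi/3) + exp(-8*I*pi/9) + exp(8*I*pi/9) + exp(2*I*pi/3) + 2*exp(4*I*pi/9)|^2 + 1*|3 + exp(-2*I*pi/3) + 3*exp(2*I*pi/3)|^2 + 1*|1 + exp(-2*I*pi/3) + exp(-2*I*pi/9) + exp(2*I*pi/9) + 2*exp(8*I*pi/9) + exp(2*I*pi/3)|^2 + 1*|1 + exp(-2*I*pi/3) + 2*exp(-8*I*pi/9) + exp(-2*I*pi/9) + exp(2*I*pi/9) + exp(2*I*pi/3)|^2 + 1*|3 + 3*exp(-2*I*pi/3) + exp(2*I*pi/3)|^2 + 1*|1 + 2*exp(-4*I*pi/9) + exp(-2*I*pi/3) + exp(-8*I*pi/9) + exp(8*I*pi/9) + exp(2*I*pi/3)|^2 + 1*|1 + 2*exp(-2*I*pi/9) + exp(-4*I*pi/9) + exp(-2*I*pi/3) + exp(2*I*pi/3) + exp(4*I*pi/9)|^2]
  = (1/9)[(49) + (9 + 5*exp(-2*I*pi/3) + 4*exp(-4*I*pi/9) + 6*exp(-2*I*pi/9) + 5*exp(-8*I*pi/9) + 5*exp(8*I*pi/9) + 6*exp(2*I*pi/9) + 4*exp(4*I*pi/9) + 5*exp(2*I*pi/3)) + (9 + 6*exp(-4*I*pi/9) + 5*exp(-2*I*pi/3) + 5*exp(-2*I*pi/9) + 4*exp(-8*I*pi/9) + 4*exp(8*I*pi/9) + 5*exp(2*I*pi/9) + 5*exp(2*I*pi/3) + 6*exp(4*I*pi/9)) + (4) + (9 + 5*exp(-4*I*pi/9) + 5*exp(-2*I*pi/3) + 4*exp(-2*I*pi/9) + 6*exp(-8*I*pi/9) + 6*exp(8*I*pi/9) + 4*exp(2*I*pi/9) + 5*exp(2*I*pi/3) + 5*exp(4*I*pi/9)) + (9 + 5*exp(-4*I*pi/9) + 5*exp(-2*I*pi/3) + 4*exp(-2*I*pi/9) + 6*exp(-8*I*pi/9) + 6*exp(8*I*pi/9) + 4*exp(2*I*pi/9) + 5*exp(2*I*pi/3) + 5*exp(4*I*pi/9)) + (4) + (9 + 6*exp(-4*I*pi/9) + 5*exp(-2*I*pi/3) + 5*exp(-2*I*pi/9) + 4*exp(-8*I*pi/9) + 4*exp(8*I*pi/9) + 5*exp(2*I*pi/9) + 5*exp(2*I*pi/3) + 6*exp(4*I*pi/9)) + (9 + 5*exp(-2*I*pi/3) + 4*exp(-4*I*pi/9) + 6*exp(-2*I*pi/9) + 5*exp(-8*I*pi/9) + 5*exp(8*I*pi/9) + 6*exp(2*I*pi/9) + 4*exp(4*I*pi/9) + 5*exp(2*I*pi/3))] = 81/9 = 9.
(Exp terms are combined using exp(i*s)*conj(exp(i*t)) = exp(i*(s-t)), and sums of them are collapsed using the identity that for every m > 1 the m distinct m-th roots of unity sum to 0, e.g. 1 + exp(2*I*pi/3) + exp(-2*I*pi/3) = 0.)
A character is irreducible iff <chi, chi> = 1, so this representation is reducible.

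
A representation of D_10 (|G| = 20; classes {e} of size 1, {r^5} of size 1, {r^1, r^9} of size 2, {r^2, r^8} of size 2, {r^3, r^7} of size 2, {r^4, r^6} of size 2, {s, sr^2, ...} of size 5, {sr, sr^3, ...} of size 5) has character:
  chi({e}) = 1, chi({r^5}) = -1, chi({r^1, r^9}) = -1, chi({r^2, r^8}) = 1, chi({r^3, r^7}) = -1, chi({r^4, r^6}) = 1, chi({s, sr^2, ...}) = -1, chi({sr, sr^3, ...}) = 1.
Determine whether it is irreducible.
Irreducible: <chi, chi> = 1.

<chi, chi> = (1/|G|) sum_C |C| * |chi(C)|^2 = (1/20)[1*|1|^2 + 1*|-1|^2 + 2*|-1|^2 + 2*|1|^2 + 2*|-1|^2 + 2*|1|^2 + 5*|-1|^2 + 5*|1|^2]
  = (1/20)[(1) + (1) + (2) + (2) + (2) + (2) + (5) + (5)] = 20/20 = 1.
A character is irreducible iff <chi, chi> = 1, so this representation is irreducible.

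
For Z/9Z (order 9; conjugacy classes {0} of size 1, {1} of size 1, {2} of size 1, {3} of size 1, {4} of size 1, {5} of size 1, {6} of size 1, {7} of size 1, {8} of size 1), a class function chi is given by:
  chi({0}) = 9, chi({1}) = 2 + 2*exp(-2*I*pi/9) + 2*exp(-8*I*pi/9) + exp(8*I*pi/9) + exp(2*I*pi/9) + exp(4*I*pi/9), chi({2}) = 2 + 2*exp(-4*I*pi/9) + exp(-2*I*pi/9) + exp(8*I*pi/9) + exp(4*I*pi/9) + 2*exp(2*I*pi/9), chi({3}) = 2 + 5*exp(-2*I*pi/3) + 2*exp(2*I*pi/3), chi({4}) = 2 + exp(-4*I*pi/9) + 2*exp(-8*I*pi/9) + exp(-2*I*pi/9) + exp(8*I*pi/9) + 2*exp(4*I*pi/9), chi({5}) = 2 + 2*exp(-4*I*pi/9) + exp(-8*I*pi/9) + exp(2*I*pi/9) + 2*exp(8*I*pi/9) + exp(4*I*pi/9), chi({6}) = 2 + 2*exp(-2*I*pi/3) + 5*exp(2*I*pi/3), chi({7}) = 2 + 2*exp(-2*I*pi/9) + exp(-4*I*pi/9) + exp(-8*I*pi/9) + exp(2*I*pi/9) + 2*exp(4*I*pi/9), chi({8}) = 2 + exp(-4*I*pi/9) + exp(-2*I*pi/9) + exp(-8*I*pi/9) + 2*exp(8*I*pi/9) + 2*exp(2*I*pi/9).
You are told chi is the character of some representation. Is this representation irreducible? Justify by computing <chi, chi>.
Not irreducible (reducible): <chi, chi> = 15 > 1.

Reasoning: <chi, chi> = (1/|G|) sum_C |C| * |chi(C)|^2 = (1/9)[1*|9|^2 + 1*|2 + 2*exp(-2*I*pi/9) + 2*exp(-8*I*pi/9) + exp(8*I*pi/9) + exp(2*I*pi/9) + exp(4*I*pi/9)|^2 + 1*|2 + 2*exp(-4*I*pi/9) + exp(-2*I*pi/9) + exp(8*I*pi/9) + exp(4*I*pi/9) + 2*exp(2*I*pi/9)|^2 + 1*|2 + 5*exp(-2*I*pi/3) + 2*exp(2*I*pi/3)|^2 + 1*|2 + exp(-4*I*pi/9) + 2*exp(-8*I*pi/9) + exp(-2*I*pi/9) + exp(8*I*pi/9) + 2*exp(4*I*pi/9)|^2 + 1*|2 + 2*exp(-4*I*pi/9) + exp(-8*I*pi/9) + exp(2*I*pi/9) + 2*exp(8*I*pi/9) + exp(4*I*pi/9)|^2 + 1*|2 + 2*exp(-2*I*pi/3) + 5*exp(2*I*pi/3)|^2 + 1*|2 + 2*exp(-2*I*pi/9) + exp(-4*I*pi/9) + exp(-8*I*pi/9) + exp(2*I*pi/9) + 2*exp(4*I*pi/9)|^2 + 1*|2 + exp(-4*I*pi/9) + exp(-2*I*pi/9) + exp(-8*I*pi/9) + 2*exp(8*I*pi/9) + 2*exp(2*I*pi/9)|^2]
  = (1/9)[(81) + (15 + 9*exp(-2*I*pi/3) + 9*exp(-2*I*pi/9) + 5*exp(-4*I*pi/9) + 10*exp(-8*I*pi/9) + 10*exp(8*I*pi/9) + 5*exp(4*I*pi/9) + 9*exp(2*I*pi/9) + 9*exp(2*I*pi/3)) + (15 + 9*exp(-4*I*pi/9) + 9*exp(-2*I*pi/3) + 10*exp(-2*I*pi/9) + 5*exp(-8*I*pi/9) + 5*exp(8*I*pi/9) + 10*exp(2*I*pi/9) + 9*exp(2*I*pi/3) + 9*exp(4*I*pi/9)) + (9) + (15 + 10*exp(-4*I*pi/9) + 9*exp(-2*I*pi/3) + 5*exp(-2*I*pi/9) + 9*exp(-8*I*pi/9) + 9*exp(8*I*pi/9) + 5*exp(2*I*pi/9) + 9*exp(2*I*pi/3) + 10*exp(4*I*pi/9)) + (15 + 10*exp(-4*I*pi/9) + 9*exp(-2*I*pi/3) + 5*exp(-2*I*pi/9) + 9*exp(-8*I*pi/9) + 9*exp(8*I*pi/9) + 5*exp(2*I*pi/9) + 9*exp(2*I*pi/3) + 10*exp(4*I*pi/9)) + (9) + (15 + 9*exp(-4*I*pi/9) + 9*exp(-2*I*pi/3) + 10*exp(-2*I*pi/9) + 5*exp(-8*I*pi/9) + 5*exp(8*I*pi/9) + 10*exp(2*I*pi/9) + 9*exp(2*I*pi/3) + 9*exp(4*I*pi/9)) + (15 + 9*exp(-2*I*pi/3) + 9*exp(-2*I*pi/9) + 5*exp(-4*I*pi/9) + 10*exp(-8*I*pi/9) + 10*exp(8*I*pi/9) + 5*exp(4*I*pi/9) + 9*exp(2*I*pi/9) + 9*exp(2*I*pi/3))] = 135/9 = 15.
(Exp terms are combined using exp(i*s)*conj(exp(i*t)) = exp(i*(s-t)), and sums of them are collapsed using the identity that for every m > 1 the m distinct m-th roots of unity sum to 0, e.g. 1 + exp(2*I*pi/3) + exp(-2*I*pi/3) = 0.)
A character is irreducible iff <chi, chi> = 1, so this representation is reducible.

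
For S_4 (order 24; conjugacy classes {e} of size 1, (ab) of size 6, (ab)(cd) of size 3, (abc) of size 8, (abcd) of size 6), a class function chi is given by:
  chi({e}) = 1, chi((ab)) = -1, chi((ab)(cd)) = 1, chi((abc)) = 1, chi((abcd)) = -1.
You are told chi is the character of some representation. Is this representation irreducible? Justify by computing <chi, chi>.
Irreducible: <chi, chi> = 1.

Proof sketch: <chi, chi> = (1/|G|) sum_C |C| * |chi(C)|^2 = (1/24)[1*|1|^2 + 6*|-1|^2 + 3*|1|^2 + 8*|1|^2 + 6*|-1|^2]
  = (1/24)[(1) + (6) + (3) + (8) + (6)] = 24/24 = 1.
A character is irreducible iff <chi, chi> = 1, so this representation is irreducible.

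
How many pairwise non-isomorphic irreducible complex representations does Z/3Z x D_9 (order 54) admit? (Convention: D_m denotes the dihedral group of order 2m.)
18

Explanation: The number of irreducible complex representations of a finite group equals its number of conjugacy classes. For a direct product, #classes(G x H) = #classes(G) * #classes(H). Z/3Z has 3 classes (abelian), D_9 has 6 classes, so 3 * 6 = 18, so Z/3Z x D_9 (order 54) has exactly 18 irreducible complex representations.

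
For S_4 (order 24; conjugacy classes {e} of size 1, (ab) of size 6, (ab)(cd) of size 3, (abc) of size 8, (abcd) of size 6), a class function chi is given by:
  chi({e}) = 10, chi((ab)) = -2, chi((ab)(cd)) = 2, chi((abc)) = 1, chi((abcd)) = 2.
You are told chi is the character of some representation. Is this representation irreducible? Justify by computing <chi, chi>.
Not irreducible (reducible): <chi, chi> = 7 > 1.

Solution. <chi, chi> = (1/|G|) sum_C |C| * |chi(C)|^2 = (1/24)[1*|10|^2 + 6*|-2|^2 + 3*|2|^2 + 8*|1|^2 + 6*|2|^2]
  = (1/24)[(100) + (24) + (12) + (8) + (24)] = 168/24 = 7.
A character is irreducible iff <chi, chi> = 1, so this representation is reducible.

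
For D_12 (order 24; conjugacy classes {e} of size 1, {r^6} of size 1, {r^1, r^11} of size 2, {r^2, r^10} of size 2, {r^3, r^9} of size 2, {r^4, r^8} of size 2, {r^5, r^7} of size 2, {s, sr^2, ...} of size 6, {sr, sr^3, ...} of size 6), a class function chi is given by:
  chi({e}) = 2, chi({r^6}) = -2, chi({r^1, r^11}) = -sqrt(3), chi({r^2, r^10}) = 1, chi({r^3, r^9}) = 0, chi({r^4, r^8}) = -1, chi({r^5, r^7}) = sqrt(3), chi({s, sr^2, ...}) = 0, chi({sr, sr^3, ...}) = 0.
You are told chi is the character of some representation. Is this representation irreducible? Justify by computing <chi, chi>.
Irreducible: <chi, chi> = 1.

Justification: <chi, chi> = (1/|G|) sum_C |C| * |chi(C)|^2 = (1/24)[1*|2|^2 + 1*|-2|^2 + 2*|-sqrt(3)|^2 + 2*|1|^2 + 2*|0|^2 + 2*|-1|^2 + 2*|sqrt(3)|^2 + 6*|0|^2 + 6*|0|^2]
  = (1/24)[(4) + (4) + (6) + (2) + (0) + (2) + (6) + (0) + (0)] = 24/24 = 1.
A character is irreducible iff <chi, chi> = 1, so this representation is irreducible.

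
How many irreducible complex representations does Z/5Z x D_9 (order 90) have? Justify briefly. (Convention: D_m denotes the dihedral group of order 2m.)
30

Proof sketch: The number of irreducible complex representations of a finite group equals its number of conjugacy classes. For a direct product, #classes(G x H) = #classes(G) * #classes(H). Z/5Z has 5 classes (abelian), D_9 has 6 classes, so 5 * 6 = 30, so Z/5Z x D_9 (order 90) has exactly 30 irreducible complex representations.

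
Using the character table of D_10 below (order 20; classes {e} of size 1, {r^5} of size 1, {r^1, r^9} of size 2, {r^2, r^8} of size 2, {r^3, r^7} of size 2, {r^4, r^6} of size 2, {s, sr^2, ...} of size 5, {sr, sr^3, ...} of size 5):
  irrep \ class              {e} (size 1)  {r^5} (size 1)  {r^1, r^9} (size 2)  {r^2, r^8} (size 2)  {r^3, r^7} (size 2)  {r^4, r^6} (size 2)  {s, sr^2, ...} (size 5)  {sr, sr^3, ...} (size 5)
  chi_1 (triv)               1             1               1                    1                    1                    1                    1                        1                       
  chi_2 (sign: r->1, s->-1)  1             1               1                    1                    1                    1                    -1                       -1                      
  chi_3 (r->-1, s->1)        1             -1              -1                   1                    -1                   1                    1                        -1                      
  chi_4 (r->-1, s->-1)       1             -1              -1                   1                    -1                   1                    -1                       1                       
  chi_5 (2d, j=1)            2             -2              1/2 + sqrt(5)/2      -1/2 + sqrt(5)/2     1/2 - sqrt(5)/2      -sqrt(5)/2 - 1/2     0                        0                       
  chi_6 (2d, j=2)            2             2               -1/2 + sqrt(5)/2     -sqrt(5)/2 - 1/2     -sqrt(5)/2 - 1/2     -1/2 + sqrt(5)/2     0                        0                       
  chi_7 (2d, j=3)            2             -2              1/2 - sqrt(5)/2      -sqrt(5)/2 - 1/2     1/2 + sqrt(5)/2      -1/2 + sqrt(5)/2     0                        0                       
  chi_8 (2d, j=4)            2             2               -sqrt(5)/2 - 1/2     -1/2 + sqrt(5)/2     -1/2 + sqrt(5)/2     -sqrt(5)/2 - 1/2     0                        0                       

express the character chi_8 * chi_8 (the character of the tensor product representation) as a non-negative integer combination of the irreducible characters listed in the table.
chi_8 tensor chi_8 = chi_1 + chi_2 + chi_6 (all other irreducibles have multiplicity 0).

Working: The character of a tensor product is the pointwise product (chi_8 * chi_8)(C) = chi_8(C) * chi_8(C):
  {e}: (2)*(2), {r^5}: (2)*(2), {r^1, r^9}: (-sqrt(5)/2 - 1/2)*(-sqrt(5)/2 - 1/2), {r^2, r^8}: (-1/2 + sqrt(5)/2)*(-1/2 + sqrt(5)/2), {r^3, r^7}: (-1/2 + sqrt(5)/2)*(-1/2 + sqrt(5)/2), {r^4, r^6}: (-sqrt(5)/2 - 1/2)*(-sqrt(5)/2 - 1/2), {s, sr^2, ...}: (0)*(0), {sr, sr^3, ...}: (0)*(0)
so (chi_8 * chi_8) takes values
  {e} -> 4, {r^5} -> 4, {r^1, r^9} -> sqrt(5)/2 + 3/2, {r^2, r^8} -> 3/2 - sqrt(5)/2, {r^3, r^7} -> 3/2 - sqrt(5)/2, {r^4, r^6} -> sqrt(5)/2 + 3/2, {s, sr^2, ...} -> 0, {sr, sr^3, ...} -> 0.
Now take the inner product of this character with each irreducible chi from the table, <chi_8*chi_8, chi> = (1/20) sum_C |C| (chi_8*chi_8)(C) conj(chi(C)):
  <chi_8*chi_8, chi_1> = (1/20)[1*(4)*conj(1) + 1*(4)*conj(1) + 2*(sqrt(5)/2 + 3/2)*conj(1) + 2*(3/2 - sqrt(5)/2)*conj(1) + 2*(3/2 - sqrt(5)/2)*conj(1) + 2*(sqrt(5)/2 + 3/2)*conj(1) + 5*(0)*conj(1) + 5*(0)*conj(1)]
      = (1/20)[(4) + (4) + (sqrt(5) + 3) + (3 - sqrt(5)) + (3 - sqrt(5)) + (sqrt(5) + 3) + (0) + (0)] = 20/20 = 1
  <chi_8*chi_8, chi_2> = (1/20)[1*(4)*conj(1) + 1*(4)*conj(1) + 2*(sqrt(5)/2 + 3/2)*conj(1) + 2*(3/2 - sqrt(5)/2)*conj(1) + 2*(3/2 - sqrt(5)/2)*conj(1) + 2*(sqrt(5)/2 + 3/2)*conj(1) + 5*(0)*conj(-1) + 5*(0)*conj(-1)]
      = (1/20)[(4) + (4) + (sqrt(5) + 3) + (3 - sqrt(5)) + (3 - sqrt(5)) + (sqrt(5) + 3) + (0) + (0)] = 20/20 = 1
  <chi_8*chi_8, chi_3> = (1/20)[1*(4)*conj(1) + 1*(4)*conj(-1) + 2*(sqrt(5)/2 + 3/2)*conj(-1) + 2*(3/2 - sqrt(5)/2)*conj(1) + 2*(3/2 - sqrt(5)/2)*conj(-1) + 2*(sqrt(5)/2 + 3/2)*conj(1) + 5*(0)*conj(1) + 5*(0)*conj(-1)]
      = (1/20)[(4) + (-4) + (-3 - sqrt(5)) + (3 - sqrt(5)) + (-3 + sqrt(5)) + (sqrt(5) + 3) + (0) + (0)] = 0/20 = 0
  <chi_8*chi_8, chi_4> = (1/20)[1*(4)*conj(1) + 1*(4)*conj(-1) + 2*(sqrt(5)/2 + 3/2)*conj(-1) + 2*(3/2 - sqrt(5)/2)*conj(1) + 2*(3/2 - sqrt(5)/2)*conj(-1) + 2*(sqrt(5)/2 + 3/2)*conj(1) + 5*(0)*conj(-1) + 5*(0)*conj(1)]
      = (1/20)[(4) + (-4) + (-3 - sqrt(5)) + (3 - sqrt(5)) + (-3 + sqrt(5)) + (sqrt(5) + 3) + (0) + (0)] = 0/20 = 0
  <chi_8*chi_8, chi_5> = (1/20)[1*(4)*conj(2) + 1*(4)*conj(-2) + 2*(sqrt(5)/2 + 3/2)*conj(1/2 + sqrt(5)/2) + 2*(3/2 - sqrt(5)/2)*conj(-1/2 + sqrt(5)/2) + 2*(3/2 - sqrt(5)/2)*conj(1/2 - sqrt(5)/2) + 2*(sqrt(5)/2 + 3/2)*conj(-sqrt(5)/2 - 1/2) + 5*(0)*conj(0) + 5*(0)*conj(0)]
      = (1/20)[(8) + (-8) + (4 + 2*sqrt(5)) + (-4 + 2*sqrt(5)) + (4 - 2*sqrt(5)) + (-2*sqrt(5) - 4) + (0) + (0)] = 0/20 = 0
  <chi_8*chi_8, chi_6> = (1/20)[1*(4)*conj(2) + 1*(4)*conj(2) + 2*(sqrt(5)/2 + 3/2)*conj(-1/2 + sqrt(5)/2) + 2*(3/2 - sqrt(5)/2)*conj(-sqrt(5)/2 - 1/2) + 2*(3/2 - sqrt(5)/2)*conj(-sqrt(5)/2 - 1/2) + 2*(sqrt(5)/2 + 3/2)*conj(-1/2 + sqrt(5)/2) + 5*(0)*conj(0) + 5*(0)*conj(0)]
      = (1/20)[(8) + (8) + (1 + sqrt(5)) + (1 - sqrt(5)) + (1 - sqrt(5)) + (1 + sqrt(5)) + (0) + (0)] = 20/20 = 1
  <chi_8*chi_8, chi_7> = (1/20)[1*(4)*conj(2) + 1*(4)*conj(-2) + 2*(sqrt(5)/2 + 3/2)*conj(1/2 - sqrt(5)/2) + 2*(3/2 - sqrt(5)/2)*conj(-sqrt(5)/2 - 1/2) + 2*(3/2 - sqrt(5)/2)*conj(1/2 + sqrt(5)/2) + 2*(sqrt(5)/2 + 3/2)*conj(-1/2 + sqrt(5)/2) + 5*(0)*conj(0) + 5*(0)*conj(0)]
      = (1/20)[(8) + (-8) + (-sqrt(5) - 1) + (1 - sqrt(5)) + (-1 + sqrt(5)) + (1 + sqrt(5)) + (0) + (0)] = 0/20 = 0
  <chi_8*chi_8, chi_8> = (1/20)[1*(4)*conj(2) + 1*(4)*conj(2) + 2*(sqrt(5)/2 + 3/2)*conj(-sqrt(5)/2 - 1/2) + 2*(3/2 - sqrt(5)/2)*conj(-1/2 + sqrt(5)/2) + 2*(3/2 - sqrt(5)/2)*conj(-1/2 + sqrt(5)/2) + 2*(sqrt(5)/2 + 3/2)*conj(-sqrt(5)/2 - 1/2) + 5*(0)*conj(0) + 5*(0)*conj(0)]
      = (1/20)[(8) + (8) + (-2*sqrt(5) - 4) + (-4 + 2*sqrt(5)) + (-4 + 2*sqrt(5)) + (-2*sqrt(5) - 4) + (0) + (0)] = 0/20 = 0
Hence the multiplicities are chi_1: 1, chi_2: 1, chi_6: 1. Dimension check: dim(chi_8)*dim(chi_8) = 2*2 = 4 and sum (mult * dim) = 1*1 + 1*1 + 1*2 = 4.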